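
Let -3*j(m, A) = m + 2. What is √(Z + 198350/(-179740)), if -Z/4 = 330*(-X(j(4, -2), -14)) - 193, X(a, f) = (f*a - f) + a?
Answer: √17306864308382/17974 ≈ 231.45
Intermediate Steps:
j(m, A) = -⅔ - m/3 (j(m, A) = -(m + 2)/3 = -(2 + m)/3 = -⅔ - m/3)
X(a, f) = a - f + a*f (X(a, f) = (a*f - f) + a = (-f + a*f) + a = a - f + a*f)
Z = 53572 (Z = -4*(330*(-((-⅔ - ⅓*4) - 1*(-14) + (-⅔ - ⅓*4)*(-14))) - 193) = -4*(330*(-((-⅔ - 4/3) + 14 + (-⅔ - 4/3)*(-14))) - 193) = -4*(330*(-(-2 + 14 - 2*(-14))) - 193) = -4*(330*(-(-2 + 14 + 28)) - 193) = -4*(330*(-1*40) - 193) = -4*(330*(-40) - 193) = -4*(-13200 - 193) = -4*(-13393) = 53572)
√(Z + 198350/(-179740)) = √(53572 + 198350/(-179740)) = √(53572 + 198350*(-1/179740)) = √(53572 - 19835/17974) = √(962883293/17974) = √17306864308382/17974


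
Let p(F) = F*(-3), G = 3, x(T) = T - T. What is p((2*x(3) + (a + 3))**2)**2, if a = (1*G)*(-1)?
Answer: 0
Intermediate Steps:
x(T) = 0
a = -3 (a = (1*3)*(-1) = 3*(-1) = -3)
p(F) = -3*F
p((2*x(3) + (a + 3))**2)**2 = (-3*(2*0 + (-3 + 3))**2)**2 = (-3*(0 + 0)**2)**2 = (-3*0**2)**2 = (-3*0)**2 = 0**2 = 0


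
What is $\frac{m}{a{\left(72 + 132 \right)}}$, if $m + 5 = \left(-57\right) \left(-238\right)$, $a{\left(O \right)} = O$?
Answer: $\frac{13561}{204} \approx 66.475$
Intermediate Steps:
$m = 13561$ ($m = -5 - -13566 = -5 + 13566 = 13561$)
$\frac{m}{a{\left(72 + 132 \right)}} = \frac{13561}{72 + 132} = \frac{13561}{204}$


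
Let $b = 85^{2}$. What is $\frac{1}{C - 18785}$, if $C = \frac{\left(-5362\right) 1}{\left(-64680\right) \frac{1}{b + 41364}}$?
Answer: $- \frac{4620}{68177113} \approx -6.7765 \cdot 10^{-5}$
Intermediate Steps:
$b = 7225$
$C = \frac{18609587}{4620}$ ($C = \frac{\left(-5362\right) 1}{\left(-64680\right) \frac{1}{7225 + 41364}} = - \frac{5362}{\left(-64680\right) \frac{1}{48589}} = - \frac{5362}{- \frac{64680}{48589}} = \left(-5362\right) \left(- \frac{48589}{64680}\right) = \frac{18609587}{4620} \approx 4028.1$)
$\frac{1}{C - 18785} = \frac{1}{\frac{18609587}{4620} - 18785} = \frac{1}{- \frac{68177113}{4620}} = - \frac{4620}{68177113}$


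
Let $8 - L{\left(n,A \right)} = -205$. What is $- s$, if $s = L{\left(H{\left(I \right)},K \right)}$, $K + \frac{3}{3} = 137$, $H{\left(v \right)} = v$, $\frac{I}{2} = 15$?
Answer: $-213$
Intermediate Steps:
$I = 30$ ($I = 2 \cdot 15 = 30$)
$K = 136$ ($K = -1 + 137 = 136$)
$L{\left(n,A \right)} = 213$ ($L{\left(n,A \right)} = 8 - -205 = 8 + 205 = 213$)
$s = 213$
$- s = \left(-1\right) 213 = -213$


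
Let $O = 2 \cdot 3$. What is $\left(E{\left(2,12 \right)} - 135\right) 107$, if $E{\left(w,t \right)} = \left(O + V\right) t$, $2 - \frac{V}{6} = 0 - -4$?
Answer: $-22149$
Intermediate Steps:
$O = 6$
$V = -12$ ($V = 12 - 6 \left(0 - -4\right) = 12 - 6 \left(0 + 4\right) = 12 - 24 = -12$)
$E{\left(w,t \right)} = - 6 t$ ($E{\left(w,t \right)} = \left(6 - 12\right) t = - 6 t$)
$\left(E{\left(2,12 \right)} - 135\right) 107 = \left(\left(-6\right) 12 - 135\right) 107 = \left(-72 - 135\right) 107 = \left(-207\right) 107 = -22149$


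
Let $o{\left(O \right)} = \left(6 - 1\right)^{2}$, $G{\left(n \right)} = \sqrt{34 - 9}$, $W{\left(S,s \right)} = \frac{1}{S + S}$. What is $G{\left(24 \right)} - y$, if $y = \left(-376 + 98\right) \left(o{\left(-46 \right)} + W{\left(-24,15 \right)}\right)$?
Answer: $\frac{166781}{24} \approx 6949.2$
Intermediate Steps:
$W{\left(S,s \right)} = \frac{1}{2 S}$
$G{\left(n \right)} = 5$ ($G{\left(n \right)} = \sqrt{25} = 5$)
$o{\left(O \right)} = 25$ ($o{\left(O \right)} = 5^{2} = 25$)
$y = - \frac{166661}{24}$ ($y = \left(-376 + 98\right) \left(25 + \frac{1}{2 \left(-24\right)}\right) = - 278 \left(25 + \frac{1}{2} \left(- \frac{1}{24}\right)\right) = - 278 \left(25 - \frac{1}{48}\right) = \left(-278\right) \frac{1199}{48} = - \frac{166661}{24} \approx -6944.2$)
$G{\left(24 \right)} - y = 5 - - \frac{166661}{24} = 5 + \frac{166661}{24} = \frac{166781}{24}$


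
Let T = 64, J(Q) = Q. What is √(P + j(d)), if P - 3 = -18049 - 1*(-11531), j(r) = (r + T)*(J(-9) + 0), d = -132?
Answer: I*√5903 ≈ 76.831*I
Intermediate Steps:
j(r) = -576 - 9*r (j(r) = (r + 64)*(-9 + 0) = (64 + r)*(-9) = -576 - 9*r)
P = -6515 (P = 3 + (-18049 - 1*(-11531)) = 3 + (-18049 + 11531) = 3 - 6518 = -6515)
√(P + j(d)) = √(-6515 + (-576 - 9*(-132))) = √(-6515 + (-576 + 1188)) = √(-6515 + 612) = √(-5903) = I*√5903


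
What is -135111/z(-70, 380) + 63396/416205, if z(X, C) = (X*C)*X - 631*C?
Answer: 115082433/1667101420 ≈ 0.069031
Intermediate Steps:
z(X, C) = -631*C + C*X² (z(X, C) = (C*X)*X - 631*C = C*X² - 631*C = -631*C + C*X²)
-135111/z(-70, 380) + 63396/416205 = -135111*1/(380*(-631 + (-70)²)) + 63396/416205 = -135111*1/(380*(-631 + 4900)) + 63396*(1/416205) = -135111/(380*4269) + 2348/15415 = -135111/1622220 + 2348/15415 = -135111*1/1622220 + 2348/15415 = -45037/540740 + 2348/15415 = 115082433/1667101420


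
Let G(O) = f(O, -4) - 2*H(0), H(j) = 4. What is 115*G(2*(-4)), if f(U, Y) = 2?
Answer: -690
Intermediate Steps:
G(O) = -6 (G(O) = 2 - 2*4 = 2 - 8 = -6)
115*G(2*(-4)) = 115*(-6) = -690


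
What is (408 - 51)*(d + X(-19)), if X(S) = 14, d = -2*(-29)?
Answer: 25704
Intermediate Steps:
d = 58
(408 - 51)*(d + X(-19)) = (408 - 51)*(58 + 14) = 357*72 = 25704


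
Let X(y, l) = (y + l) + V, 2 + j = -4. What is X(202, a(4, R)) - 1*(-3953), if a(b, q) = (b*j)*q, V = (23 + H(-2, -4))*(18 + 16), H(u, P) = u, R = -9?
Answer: 5085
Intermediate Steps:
j = -6 (j = -2 - 4 = -6)
V = 714 (V = (23 - 2)*(18 + 16) = 21*34 = 714)
a(b, q) = -6*b*q (a(b, q) = (b*(-6))*q = (-6*b)*q = -6*b*q)
X(y, l) = 714 + l + y (X(y, l) = (y + l) + 714 = (l + y) + 714 = 714 + l + y)
X(202, a(4, R)) - 1*(-3953) = (714 - 6*4*(-9) + 202) - 1*(-3953) = (714 + 216 + 202) + 3953 = 1132 + 3953 = 5085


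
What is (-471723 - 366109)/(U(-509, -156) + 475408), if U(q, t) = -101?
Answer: -837832/475307 ≈ -1.7627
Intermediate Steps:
(-471723 - 366109)/(U(-509, -156) + 475408) = (-471723 - 366109)/(-101 + 475408) = -837832/475307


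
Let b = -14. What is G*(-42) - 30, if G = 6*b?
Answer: 3498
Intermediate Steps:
G = -84 (G = 6*(-14) = -84)
G*(-42) - 30 = -84*(-42) - 30 = 3528 - 30 = 3498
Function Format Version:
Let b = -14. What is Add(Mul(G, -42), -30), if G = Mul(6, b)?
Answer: 3498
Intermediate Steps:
G = -84 (G = Mul(6, -14) = -84)
Add(Mul(G, -42), -30) = Add(Mul(-84, -42), -30) = Add(3528, -30) = 3498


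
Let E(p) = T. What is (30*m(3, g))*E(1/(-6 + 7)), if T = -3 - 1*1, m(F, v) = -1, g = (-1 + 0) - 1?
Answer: 120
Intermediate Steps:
g = -2 (g = -1 - 1 = -2)
T = -4 (T = -3 - 1 = -4)
E(p) = -4
(30*m(3, g))*E(1/(-6 + 7)) = (30*(-1))*(-4) = -30*(-4) = 120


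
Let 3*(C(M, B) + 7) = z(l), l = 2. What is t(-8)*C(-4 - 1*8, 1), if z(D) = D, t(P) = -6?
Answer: 38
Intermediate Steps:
C(M, B) = -19/3 (C(M, B) = -7 + (1/3)*2 = -7 + 2/3 = -19/3)
t(-8)*C(-4 - 1*8, 1) = -6*(-19/3) = 38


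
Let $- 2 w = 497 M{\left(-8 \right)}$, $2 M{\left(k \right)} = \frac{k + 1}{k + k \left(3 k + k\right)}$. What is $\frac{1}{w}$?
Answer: $\frac{992}{3479} \approx 0.28514$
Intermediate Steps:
$M{\left(k \right)} = \frac{1 + k}{2 \left(k + 4 k^{2}\right)}$ ($M{\left(k \right)} = \frac{\left(k + 1\right) \frac{1}{k + k \left(3 k + k\right)}}{2} = \frac{\left(1 + k\right) \frac{1}{k + k 4 k}}{2} = \frac{\left(1 + k\right) \frac{1}{k + 4 k^{2}}}{2} = \frac{\frac{1}{k + 4 k^{2}} \left(1 + k\right)}{2} = \frac{1 + k}{2 \left(k + 4 k^{2}\right)}$)
$w = \frac{3479}{992}$ ($w = - \frac{497 \frac{1 - 8}{2 \left(-8\right) \left(1 + 4 \left(-8\right)\right)}}{2} = - \frac{497 \cdot \frac{1}{2} \left(- \frac{1}{8}\right) \frac{1}{1 - 32} \left(-7\right)}{2} = - \frac{497 \cdot \frac{1}{2} \left(- \frac{1}{8}\right) \frac{1}{-31} \left(-7\right)}{2} = - \frac{497 \cdot \frac{1}{2} \left(- \frac{1}{8}\right) \left(- \frac{1}{31}\right) \left(-7\right)}{2} = - \frac{497 \left(- \frac{7}{496}\right)}{2} = \left(- \frac{1}{2}\right) \left(- \frac{3479}{496}\right) = \frac{3479}{992} \approx 3.5071$)
$\frac{1}{w} = \frac{1}{\frac{3479}{992}} = \frac{992}{3479}$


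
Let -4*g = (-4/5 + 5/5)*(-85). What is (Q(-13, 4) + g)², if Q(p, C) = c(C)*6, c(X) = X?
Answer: 12769/16 ≈ 798.06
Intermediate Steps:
Q(p, C) = 6*C (Q(p, C) = C*6 = 6*C)
g = 17/4 (g = -(-4/5 + 5/5)*(-85)/4 = -(-4*⅕ + 5*(⅕))*(-85)/4 = -(-⅘ + 1)*(-85)/4 = -(-85)/20 = -¼*(-17) = 17/4 ≈ 4.2500)
(Q(-13, 4) + g)² = (6*4 + 17/4)² = (24 + 17/4)² = (113/4)² = 12769/16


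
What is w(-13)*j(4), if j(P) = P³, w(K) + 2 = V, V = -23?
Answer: -1600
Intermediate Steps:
w(K) = -25 (w(K) = -2 - 23 = -25)
w(-13)*j(4) = -25*4³ = -25*64 = -1600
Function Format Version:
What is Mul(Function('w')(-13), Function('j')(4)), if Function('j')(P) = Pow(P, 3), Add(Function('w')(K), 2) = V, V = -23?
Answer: -1600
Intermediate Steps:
Function('w')(K) = -25 (Function('w')(K) = Add(-2, -23) = -25)
Mul(Function('w')(-13), Function('j')(4)) = Mul(-25, Pow(4, 3)) = Mul(-25, 64) = -1600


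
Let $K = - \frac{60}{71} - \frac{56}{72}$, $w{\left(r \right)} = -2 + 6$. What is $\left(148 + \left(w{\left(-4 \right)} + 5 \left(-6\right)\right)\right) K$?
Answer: $- \frac{126514}{639} \approx -197.99$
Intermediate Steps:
$w{\left(r \right)} = 4$
$K = - \frac{1037}{639}$ ($K = \left(-60\right) \frac{1}{71} - \frac{7}{9} = - \frac{60}{71} - \frac{7}{9} = - \frac{1037}{639} \approx -1.6228$)
$\left(148 + \left(w{\left(-4 \right)} + 5 \left(-6\right)\right)\right) K = \left(148 + \left(4 + 5 \left(-6\right)\right)\right) \left(- \frac{1037}{639}\right) = \left(148 + \left(4 - 30\right)\right) \left(- \frac{1037}{639}\right) = \left(148 - 26\right) \left(- \frac{1037}{639}\right) = 122 \left(- \frac{1037}{639}\right) = - \frac{126514}{639}$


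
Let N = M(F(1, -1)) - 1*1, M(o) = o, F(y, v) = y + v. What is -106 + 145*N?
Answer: -251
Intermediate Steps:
F(y, v) = v + y
N = -1 (N = (-1 + 1) - 1*1 = 0 - 1 = -1)
-106 + 145*N = -106 + 145*(-1) = -106 - 145 = -251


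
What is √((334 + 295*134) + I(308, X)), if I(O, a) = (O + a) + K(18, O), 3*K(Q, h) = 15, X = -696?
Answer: √39481 ≈ 198.70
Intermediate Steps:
K(Q, h) = 5 (K(Q, h) = (⅓)*15 = 5)
I(O, a) = 5 + O + a (I(O, a) = (O + a) + 5 = 5 + O + a)
√((334 + 295*134) + I(308, X)) = √((334 + 295*134) + (5 + 308 - 696)) = √((334 + 39530) - 383) = √(39864 - 383) = √39481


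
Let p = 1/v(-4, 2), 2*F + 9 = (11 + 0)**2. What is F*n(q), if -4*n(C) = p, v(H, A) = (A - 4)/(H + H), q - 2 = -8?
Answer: -56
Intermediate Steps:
q = -6 (q = 2 - 8 = -6)
F = 56 (F = -9/2 + (11 + 0)**2/2 = -9/2 + (1/2)*11**2 = -9/2 + (1/2)*121 = -9/2 + 121/2 = 56)
v(H, A) = (-4 + A)/(2*H) (v(H, A) = (-4 + A)/((2*H)) = (-4 + A)*(1/(2*H)) = (-4 + A)/(2*H))
p = 4 (p = 1/((1/2)*(-4 + 2)/(-4)) = 1/((1/2)*(-1/4)*(-2)) = 1/(1/4) = 4)
n(C) = -1 (n(C) = -1/4*4 = -1)
F*n(q) = 56*(-1) = -56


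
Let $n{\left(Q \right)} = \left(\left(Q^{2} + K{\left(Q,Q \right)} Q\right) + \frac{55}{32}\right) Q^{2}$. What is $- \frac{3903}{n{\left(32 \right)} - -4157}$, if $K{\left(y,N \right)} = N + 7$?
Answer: $- \frac{3903}{2332445} \approx -0.0016734$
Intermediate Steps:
$K{\left(y,N \right)} = 7 + N$
$n{\left(Q \right)} = Q^{2} \left(\frac{55}{32} + Q^{2} + Q \left(7 + Q\right)\right)$ ($n{\left(Q \right)} = \left(\left(Q^{2} + \left(7 + Q\right) Q\right) + \frac{55}{32}\right) Q^{2} = \left(\left(Q^{2} + Q \left(7 + Q\right)\right) + 55 \cdot \frac{1}{32}\right) Q^{2} = \left(\left(Q^{2} + Q \left(7 + Q\right)\right) + \frac{55}{32}\right) Q^{2} = \left(\frac{55}{32} + Q^{2} + Q \left(7 + Q\right)\right) Q^{2} = Q^{2} \left(\frac{55}{32} + Q^{2} + Q \left(7 + Q\right)\right)$)
$- \frac{3903}{n{\left(32 \right)} - -4157} = - \frac{3903}{\frac{32^{2} \left(55 + 64 \cdot 32^{2} + 224 \cdot 32\right)}{32} - -4157} = - \frac{3903}{\frac{1}{32} \cdot 1024 \left(55 + 64 \cdot 1024 + 7168\right) + 4157} = - \frac{3903}{\frac{1}{32} \cdot 1024 \left(55 + 65536 + 7168\right) + 4157} = - \frac{3903}{\frac{1}{32} \cdot 1024 \cdot 72759 + 4157} = - \frac{3903}{2328288 + 4157} = - \frac{3903}{2332445}$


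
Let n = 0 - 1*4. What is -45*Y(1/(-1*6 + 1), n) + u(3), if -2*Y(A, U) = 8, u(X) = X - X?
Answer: 180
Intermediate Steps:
n = -4 (n = 0 - 4 = -4)
u(X) = 0
Y(A, U) = -4 (Y(A, U) = -1/2*8 = -4)
-45*Y(1/(-1*6 + 1), n) + u(3) = -45*(-4) + 0 = 180 + 0 = 180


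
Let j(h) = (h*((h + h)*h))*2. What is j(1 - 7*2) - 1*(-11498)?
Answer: 2710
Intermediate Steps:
j(h) = 4*h**3 (j(h) = (h*((2*h)*h))*2 = (h*(2*h**2))*2 = (2*h**3)*2 = 4*h**3)
j(1 - 7*2) - 1*(-11498) = 4*(1 - 7*2)**3 - 1*(-11498) = 4*(1 - 14)**3 + 11498 = 4*(-13)**3 + 11498 = 4*(-2197) + 11498 = -8788 + 11498 = 2710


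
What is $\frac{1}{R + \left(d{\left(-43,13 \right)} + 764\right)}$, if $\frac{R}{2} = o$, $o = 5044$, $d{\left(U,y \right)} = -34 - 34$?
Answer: $\frac{1}{10784} \approx 9.273 \cdot 10^{-5}$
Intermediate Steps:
$d{\left(U,y \right)} = -68$
$R = 10088$ ($R = 2 \cdot 5044 = 10088$)
$\frac{1}{R + \left(d{\left(-43,13 \right)} + 764\right)} = \frac{1}{10088 + \left(-68 + 764\right)} = \frac{1}{10088 + 696} = \frac{1}{10784}$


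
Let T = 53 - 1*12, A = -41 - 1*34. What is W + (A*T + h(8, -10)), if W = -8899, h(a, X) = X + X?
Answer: -11994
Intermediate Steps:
A = -75 (A = -41 - 34 = -75)
h(a, X) = 2*X
T = 41 (T = 53 - 12 = 41)
W + (A*T + h(8, -10)) = -8899 + (-75*41 + 2*(-10)) = -8899 + (-3075 - 20) = -8899 - 3095 = -11994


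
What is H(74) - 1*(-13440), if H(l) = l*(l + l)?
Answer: 24392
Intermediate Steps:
H(l) = 2*l² (H(l) = l*(2*l) = 2*l²)
H(74) - 1*(-13440) = 2*74² - 1*(-13440) = 2*5476 + 13440 = 10952 + 13440 = 24392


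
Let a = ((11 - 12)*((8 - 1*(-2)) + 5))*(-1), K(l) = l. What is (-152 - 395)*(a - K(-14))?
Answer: -15863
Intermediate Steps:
a = 15 (a = -((8 + 2) + 5)*(-1) = -(10 + 5)*(-1) = -1*15*(-1) = -15*(-1) = 15)
(-152 - 395)*(a - K(-14)) = (-152 - 395)*(15 - 1*(-14)) = -547*(15 + 14) = -547*29 = -15863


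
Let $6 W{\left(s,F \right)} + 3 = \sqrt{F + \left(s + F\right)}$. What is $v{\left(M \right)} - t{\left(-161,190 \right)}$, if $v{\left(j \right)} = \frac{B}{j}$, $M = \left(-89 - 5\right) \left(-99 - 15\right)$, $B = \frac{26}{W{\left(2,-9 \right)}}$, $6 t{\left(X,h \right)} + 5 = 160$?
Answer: $- \frac{3460609}{133950} - \frac{52 i}{22325} \approx -25.835 - 0.0023292 i$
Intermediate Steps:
$t{\left(X,h \right)} = \frac{155}{6}$ ($t{\left(X,h \right)} = - \frac{5}{6} + \frac{1}{6} \cdot 160 = - \frac{5}{6} + \frac{80}{3} = \frac{155}{6}$)
$W{\left(s,F \right)} = - \frac{1}{2} + \frac{\sqrt{s + 2 F}}{6}$ ($W{\left(s,F \right)} = - \frac{1}{2} + \frac{\sqrt{F + \left(s + F\right)}}{6} = - \frac{1}{2} + \frac{\sqrt{F + \left(F + s\right)}}{6} = - \frac{1}{2} + \frac{\sqrt{s + 2 F}}{6}$)
$B = \frac{936 \left(- \frac{1}{2} - \frac{2 i}{3}\right)}{25}$ ($B = \frac{26}{- \frac{1}{2} + \frac{\sqrt{2 + 2 \left(-9\right)}}{6}} = \frac{26}{- \frac{1}{2} + \frac{\sqrt{2 - 18}}{6}} = \frac{26}{- \frac{1}{2} + \frac{\sqrt{-16}}{6}} = \frac{26}{- \frac{1}{2} + \frac{4 i}{6}} = \frac{26}{- \frac{1}{2} + \frac{2 i}{3}} = 26 \frac{36 \left(- \frac{1}{2} - \frac{2 i}{3}\right)}{25} = \frac{936 \left(- \frac{1}{2} - \frac{2 i}{3}\right)}{25} \approx -18.72 - 24.96 i$)
$M = 10716$ ($M = \left(-94\right) \left(-114\right) = 10716$)
$v{\left(j \right)} = \frac{- \frac{468}{25} - \frac{624 i}{25}}{j}$
$v{\left(M \right)} - t{\left(-161,190 \right)} = \frac{156 \left(-3 - 4 i\right)}{25 \cdot 10716} - \frac{155}{6} = \frac{156}{25} \cdot \frac{1}{10716} \left(-3 - 4 i\right) - \frac{155}{6} = \left(- \frac{39}{22325} - \frac{52 i}{22325}\right) - \frac{155}{6} = - \frac{3460609}{133950} - \frac{52 i}{22325}$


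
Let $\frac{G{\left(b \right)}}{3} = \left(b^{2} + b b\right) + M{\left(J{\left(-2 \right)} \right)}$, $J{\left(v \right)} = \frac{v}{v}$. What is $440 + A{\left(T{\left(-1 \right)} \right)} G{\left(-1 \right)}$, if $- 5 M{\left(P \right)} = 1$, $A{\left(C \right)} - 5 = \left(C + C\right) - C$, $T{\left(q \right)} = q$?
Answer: $\frac{2308}{5} \approx 461.6$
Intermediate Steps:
$J{\left(v \right)} = 1$
$A{\left(C \right)} = 5 + C$ ($A{\left(C \right)} = 5 + \left(\left(C + C\right) - C\right) = 5 + \left(2 C - C\right) = 5 + C$)
$M{\left(P \right)} = - \frac{1}{5}$ ($M{\left(P \right)} = \left(- \frac{1}{5}\right) 1 = - \frac{1}{5}$)
$G{\left(b \right)} = - \frac{3}{5} + 6 b^{2}$ ($G{\left(b \right)} = 3 \left(\left(b^{2} + b b\right) - \frac{1}{5}\right) = 3 \left(\left(b^{2} + b^{2}\right) - \frac{1}{5}\right) = 3 \left(2 b^{2} - \frac{1}{5}\right) = 3 \left(- \frac{1}{5} + 2 b^{2}\right) = - \frac{3}{5} + 6 b^{2}$)
$440 + A{\left(T{\left(-1 \right)} \right)} G{\left(-1 \right)} = 440 + \left(5 - 1\right) \left(- \frac{3}{5} + 6 \left(-1\right)^{2}\right) = 440 + 4 \left(- \frac{3}{5} + 6 \cdot 1\right) = 440 + 4 \left(- \frac{3}{5} + 6\right) = 440 + 4 \cdot \frac{27}{5} = 440 + \frac{108}{5} = \frac{2308}{5}$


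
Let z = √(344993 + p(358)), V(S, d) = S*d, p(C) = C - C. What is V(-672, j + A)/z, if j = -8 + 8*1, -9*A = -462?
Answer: -3136*√344993/31363 ≈ -58.730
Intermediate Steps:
A = 154/3 (A = -⅑*(-462) = 154/3 ≈ 51.333)
j = 0 (j = -8 + 8 = 0)
p(C) = 0
z = √344993 (z = √(344993 + 0) = √344993 ≈ 587.36)
V(-672, j + A)/z = (-672*(0 + 154/3))/(√344993) = (-672*154/3)*(√344993/344993) = -3136*√344993/31363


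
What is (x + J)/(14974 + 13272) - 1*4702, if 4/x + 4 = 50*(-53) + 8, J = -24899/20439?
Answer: -133013373199177/28288679706 ≈ -4702.0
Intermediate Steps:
J = -24899/20439 (J = -24899*1/20439 = -24899/20439 ≈ -1.2182)
x = -2/1323 (x = 4/(-4 + (50*(-53) + 8)) = 4/(-4 + (-2650 + 8)) = 4/(-4 - 2642) = 4/(-2646) = 4*(-1/2646) = -2/1323 ≈ -0.0015117)
(x + J)/(14974 + 13272) - 1*4702 = (-2/1323 - 24899/20439)/(14974 + 13272) - 1*4702 = -1221565/1001511/28246 - 4702 = -1221565/1001511*1/28246 - 4702 = -1221565/28288679706 - 4702 = -133013373199177/28288679706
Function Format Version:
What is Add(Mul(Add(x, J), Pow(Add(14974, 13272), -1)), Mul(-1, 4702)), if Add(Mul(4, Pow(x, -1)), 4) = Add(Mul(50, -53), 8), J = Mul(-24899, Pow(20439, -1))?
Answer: Rational(-133013373199177, 28288679706) ≈ -4702.0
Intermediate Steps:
J = Rational(-24899, 20439) (J = Mul(-24899, Rational(1, 20439)) = Rational(-24899, 20439) ≈ -1.2182)
x = Rational(-2, 1323) (x = Mul(4, Pow(Add(-4, Add(Mul(50, -53), 8)), -1)) = Mul(4, Pow(Add(-4, Add(-2650, 8)), -1)) = Mul(4, Pow(Add(-4, -2642), -1)) = Mul(4, Pow(-2646, -1)) = Mul(4, Rational(-1, 2646)) = Rational(-2, 1323) ≈ -0.0015117)
Add(Mul(Add(x, J), Pow(Add(14974, 13272), -1)), Mul(-1, 4702)) = Add(Mul(Add(Rational(-2, 1323), Rational(-24899, 20439)), Pow(Add(14974, 13272), -1)), Mul(-1, 4702)) = Add(Mul(Rational(-1221565, 1001511), Pow(28246, -1)), -4702) = Add(Mul(Rational(-1221565, 1001511), Rational(1, 28246)), -4702) = Add(Rational(-1221565, 28288679706), -4702) = Rational(-133013373199177, 28288679706)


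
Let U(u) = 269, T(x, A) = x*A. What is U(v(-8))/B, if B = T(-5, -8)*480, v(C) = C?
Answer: 269/19200 ≈ 0.014010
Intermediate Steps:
T(x, A) = A*x
B = 19200 (B = -8*(-5)*480 = 40*480 = 19200)
U(v(-8))/B = 269/19200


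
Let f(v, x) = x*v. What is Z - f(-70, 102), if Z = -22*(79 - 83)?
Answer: 7228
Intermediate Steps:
f(v, x) = v*x
Z = 88 (Z = -22*(-4) = 88)
Z - f(-70, 102) = 88 - (-70)*102 = 88 - 1*(-7140) = 88 + 7140 = 7228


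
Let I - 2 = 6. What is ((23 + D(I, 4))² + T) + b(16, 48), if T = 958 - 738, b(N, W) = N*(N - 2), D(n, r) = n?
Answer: 1405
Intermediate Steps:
I = 8 (I = 2 + 6 = 8)
b(N, W) = N*(-2 + N)
T = 220
((23 + D(I, 4))² + T) + b(16, 48) = ((23 + 8)² + 220) + 16*(-2 + 16) = (31² + 220) + 16*14 = (961 + 220) + 224 = 1181 + 224 = 1405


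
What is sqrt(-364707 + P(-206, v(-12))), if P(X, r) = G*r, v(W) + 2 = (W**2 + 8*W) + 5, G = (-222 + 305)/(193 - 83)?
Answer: I*sqrt(4412489070)/110 ≈ 603.88*I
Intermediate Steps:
G = 83/110 ≈ 0.75455
v(W) = 3 + W**2 + 8*W (v(W) = -2 + ((W**2 + 8*W) + 5) = -2 + (5 + W**2 + 8*W) = 3 + W**2 + 8*W)
P(X, r) = 83*r/110
sqrt(-364707 + P(-206, v(-12))) = sqrt(-364707 + 83*(3 + (-12)**2 + 8*(-12))/110) = sqrt(-364707 + 83*(3 + 144 - 96)/110) = sqrt(-364707 + (83/110)*51) = sqrt(-364707 + 4233/110) = sqrt(-40113537/110) = I*sqrt(4412489070)/110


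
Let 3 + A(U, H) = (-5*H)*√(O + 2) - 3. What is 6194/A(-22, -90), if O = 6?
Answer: 3097/134997 + 154850*√2/44999 ≈ 4.8895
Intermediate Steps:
A(U, H) = -6 - 10*H*√2 (A(U, H) = -3 + ((-5*H)*√(6 + 2) - 3) = -3 + ((-5*H)*√8 - 3) = -3 + ((-5*H)*(2*√2) - 3) = -3 + (-10*H*√2 - 3) = -3 + (-3 - 10*H*√2) = -6 - 10*H*√2)
6194/A(-22, -90) = 6194/(-6 - 10*(-90)*√2) = 6194/(-6 + 900*√2)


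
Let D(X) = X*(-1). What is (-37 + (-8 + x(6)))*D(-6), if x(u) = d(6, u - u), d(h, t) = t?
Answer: -270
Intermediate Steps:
x(u) = 0 (x(u) = u - u = 0)
D(X) = -X
(-37 + (-8 + x(6)))*D(-6) = (-37 + (-8 + 0))*(-1*(-6)) = (-37 - 8)*6 = -45*6 = -270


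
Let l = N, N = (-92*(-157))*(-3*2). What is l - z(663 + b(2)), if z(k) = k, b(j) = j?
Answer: -87329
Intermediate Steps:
N = -86664 (N = 14444*(-6) = -86664)
l = -86664
l - z(663 + b(2)) = -86664 - (663 + 2) = -86664 - 1*665 = -86664 - 665 = -87329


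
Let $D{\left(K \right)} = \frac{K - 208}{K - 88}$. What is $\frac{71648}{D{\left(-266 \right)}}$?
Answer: $\frac{4227232}{79} \approx 53509.0$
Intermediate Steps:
$D{\left(K \right)} = \frac{-208 + K}{-88 + K}$ ($D{\left(K \right)} = \frac{-208 + K}{K - 88} = \frac{-208 + K}{-88 + K}$)
$\frac{71648}{D{\left(-266 \right)}} = \frac{71648}{\frac{1}{-88 - 266} \left(-208 - 266\right)} = \frac{71648}{\frac{1}{-354} \left(-474\right)} = \frac{71648}{\left(- \frac{1}{354}\right) \left(-474\right)} = \frac{71648}{\frac{79}{59}} = 71648 \cdot \frac{59}{79} = \frac{4227232}{79}$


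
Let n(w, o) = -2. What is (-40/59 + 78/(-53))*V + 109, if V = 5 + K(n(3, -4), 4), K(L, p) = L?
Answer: 320677/3127 ≈ 102.55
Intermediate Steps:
V = 3 (V = 5 - 2 = 3)
(-40/59 + 78/(-53))*V + 109 = (-40/59 + 78/(-53))*3 + 109 = (-40*1/59 + 78*(-1/53))*3 + 109 = (-40/59 - 78/53)*3 + 109 = -6722/3127*3 + 109 = -20166/3127 + 109 = 320677/3127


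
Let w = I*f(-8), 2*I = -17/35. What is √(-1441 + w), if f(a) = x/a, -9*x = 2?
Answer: I*√254193590/420 ≈ 37.961*I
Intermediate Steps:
x = -2/9 (x = -⅑*2 = -2/9 ≈ -0.22222)
f(a) = -2/(9*a)
I = -17/70 (I = (-17/35)/2 = (-17*1/35)/2 = (½)*(-17/35) = -17/70 ≈ -0.24286)
w = -17/2520 (w = -(-17)/(315*(-8)) = -(-17)*(-1)/(315*8) = -17/70*1/36 = -17/2520 ≈ -0.0067460)
√(-1441 + w) = √(-1441 - 17/2520) = √(-3631337/2520) = I*√254193590/420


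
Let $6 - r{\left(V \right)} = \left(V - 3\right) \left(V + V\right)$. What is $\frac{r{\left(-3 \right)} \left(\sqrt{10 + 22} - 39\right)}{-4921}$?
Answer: $- \frac{1170}{4921} + \frac{120 \sqrt{2}}{4921} \approx -0.20327$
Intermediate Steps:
$r{\left(V \right)} = 6 - 2 V \left(-3 + V\right)$ ($r{\left(V \right)} = 6 - \left(V - 3\right) \left(V + V\right) = 6 - \left(-3 + V\right) 2 V = 6 - 2 V \left(-3 + V\right)$)
$\frac{r{\left(-3 \right)} \left(\sqrt{10 + 22} - 39\right)}{-4921} = \frac{\left(6 - 2 \left(-3\right)^{2} + 6 \left(-3\right)\right) \left(\sqrt{10 + 22} - 39\right)}{-4921} = \left(6 - 18 - 18\right) \left(\sqrt{32} - 39\right) \left(- \frac{1}{4921}\right) = \left(6 - 18 - 18\right) \left(4 \sqrt{2} - 39\right) \left(- \frac{1}{4921}\right) = - 30 \left(-39 + 4 \sqrt{2}\right) \left(- \frac{1}{4921}\right) = \left(1170 - 120 \sqrt{2}\right) \left(- \frac{1}{4921}\right) = - \frac{1170}{4921} + \frac{120 \sqrt{2}}{4921}$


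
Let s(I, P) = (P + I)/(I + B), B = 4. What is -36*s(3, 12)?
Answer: -540/7 ≈ -77.143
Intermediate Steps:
s(I, P) = (I + P)/(4 + I) (s(I, P) = (P + I)/(I + 4) = (I + P)/(4 + I))
-36*s(3, 12) = -36*(3 + 12)/(4 + 3) = -36*15/7 = -540/7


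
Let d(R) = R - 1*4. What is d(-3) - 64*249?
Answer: -15943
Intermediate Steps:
d(R) = -4 + R (d(R) = R - 4 = -4 + R)
d(-3) - 64*249 = (-4 - 3) - 64*249 = -7 - 15936 = -15943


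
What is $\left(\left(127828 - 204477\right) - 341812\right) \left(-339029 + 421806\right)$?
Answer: $-34638946197$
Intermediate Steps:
$\left(\left(127828 - 204477\right) - 341812\right) \left(-339029 + 421806\right) = \left(\left(127828 - 204477\right) - 341812\right) 82777 = \left(-76649 - 341812\right) 82777 = \left(-418461\right) 82777 = -34638946197$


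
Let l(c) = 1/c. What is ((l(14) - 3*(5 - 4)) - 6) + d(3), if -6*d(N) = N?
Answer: -66/7 ≈ -9.4286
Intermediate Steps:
d(N) = -N/6
((l(14) - 3*(5 - 4)) - 6) + d(3) = ((1/14 - 3*(5 - 4)) - 6) - ⅙*3 = ((1/14 - 3*1) - 6) - ½ = ((1/14 - 3) - 6) - ½ = (-41/14 - 6) - ½ = -125/14 - ½ = -66/7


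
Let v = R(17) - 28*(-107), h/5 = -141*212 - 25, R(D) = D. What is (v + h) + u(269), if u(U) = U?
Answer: -146303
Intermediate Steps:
h = -149585 (h = 5*(-141*212 - 25) = 5*(-29892 - 25) = 5*(-29917) = -149585)
v = 3013 (v = 17 - 28*(-107) = 17 + 2996 = 3013)
(v + h) + u(269) = (3013 - 149585) + 269 = -146572 + 269 = -146303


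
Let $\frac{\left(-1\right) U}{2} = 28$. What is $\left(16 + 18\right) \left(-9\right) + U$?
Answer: $-362$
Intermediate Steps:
$U = -56$ ($U = \left(-2\right) 28 = -56$)
$\left(16 + 18\right) \left(-9\right) + U = \left(16 + 18\right) \left(-9\right) - 56 = 34 \left(-9\right) - 56 = -306 - 56 = -362$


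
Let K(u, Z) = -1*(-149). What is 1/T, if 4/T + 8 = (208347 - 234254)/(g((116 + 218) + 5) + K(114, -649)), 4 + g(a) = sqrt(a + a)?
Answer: -3919291/81388 + 25907*sqrt(678)/81388 ≈ -39.867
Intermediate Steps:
K(u, Z) = 149
g(a) = -4 + sqrt(2)*sqrt(a) (g(a) = -4 + sqrt(a + a) = -4 + sqrt(2*a) = -4 + sqrt(2)*sqrt(a))
T = 4/(-8 - 25907/(145 + sqrt(678))) (T = 4/(-8 + (208347 - 234254)/((-4 + sqrt(2)*sqrt((116 + 218) + 5)) + 149)) = 4/(-8 - 25907/((-4 + sqrt(2)*sqrt(334 + 5)) + 149)) = 4/(-8 - 25907/((-4 + sqrt(2)*sqrt(339)) + 149)) = 4/(-8 - 25907/((-4 + sqrt(678)) + 149)) = 4/(-8 - 25907/(145 + sqrt(678))) ≈ -0.025083)
1/T = 1/(-15677164/732579097 - 103628*sqrt(678)/732579097)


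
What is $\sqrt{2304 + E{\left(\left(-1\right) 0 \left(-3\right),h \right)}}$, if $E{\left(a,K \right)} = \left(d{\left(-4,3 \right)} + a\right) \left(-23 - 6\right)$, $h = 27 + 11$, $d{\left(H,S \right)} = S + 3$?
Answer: $\sqrt{2130} \approx 46.152$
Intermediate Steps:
$d{\left(H,S \right)} = 3 + S$
$h = 38$
$E{\left(a,K \right)} = -174 - 29 a$ ($E{\left(a,K \right)} = \left(\left(3 + 3\right) + a\right) \left(-23 - 6\right) = \left(6 + a\right) \left(-29\right) = -174 - 29 a$)
$\sqrt{2304 + E{\left(\left(-1\right) 0 \left(-3\right),h \right)}} = \sqrt{2304 - \left(174 + 29 \left(-1\right) 0 \left(-3\right)\right)} = \sqrt{2304 - \left(174 + 29 \cdot 0 \left(-3\right)\right)} = \sqrt{2304 - 174} = \sqrt{2130}$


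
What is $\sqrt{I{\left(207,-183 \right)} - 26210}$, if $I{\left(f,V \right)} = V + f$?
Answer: $i \sqrt{26186} \approx 161.82 i$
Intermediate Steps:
$\sqrt{I{\left(207,-183 \right)} - 26210} = \sqrt{\left(-183 + 207\right) - 26210} = \sqrt{24 - 26210} = \sqrt{-26186} = i \sqrt{26186}$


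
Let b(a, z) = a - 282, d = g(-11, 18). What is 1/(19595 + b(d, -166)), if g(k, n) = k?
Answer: 1/19302 ≈ 5.1808e-5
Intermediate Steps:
d = -11
b(a, z) = -282 + a
1/(19595 + b(d, -166)) = 1/(19595 + (-282 - 11)) = 1/(19595 - 293) = 1/19302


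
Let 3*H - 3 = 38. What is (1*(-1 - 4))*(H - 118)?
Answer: 1565/3 ≈ 521.67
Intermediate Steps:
H = 41/3 (H = 1 + (⅓)*38 = 1 + 38/3 = 41/3 ≈ 13.667)
(1*(-1 - 4))*(H - 118) = (1*(-1 - 4))*(41/3 - 118) = (1*(-5))*(-313/3) = -5*(-313/3) = 1565/3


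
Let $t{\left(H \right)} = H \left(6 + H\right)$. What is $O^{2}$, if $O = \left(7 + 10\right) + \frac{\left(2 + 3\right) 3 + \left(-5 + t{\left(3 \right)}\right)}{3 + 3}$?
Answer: $\frac{19321}{36} \approx 536.69$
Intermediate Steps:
$O = \frac{139}{6}$ ($O = \left(7 + 10\right) + \frac{\left(2 + 3\right) 3 - \left(5 - 3 \left(6 + 3\right)\right)}{3 + 3} = 17 + \frac{5 \cdot 3 + \left(-5 + 3 \cdot 9\right)}{6} = 17 + \left(15 + \left(-5 + 27\right)\right) \frac{1}{6} = 17 + \left(15 + 22\right) \frac{1}{6} = 17 + 37 \cdot \frac{1}{6} = 17 + \frac{37}{6} = \frac{139}{6} \approx 23.167$)
$O^{2} = \left(\frac{139}{6}\right)^{2} = \frac{19321}{36}$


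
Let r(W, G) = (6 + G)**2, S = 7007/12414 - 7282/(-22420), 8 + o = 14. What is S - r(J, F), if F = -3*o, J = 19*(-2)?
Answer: -4978856879/34790235 ≈ -143.11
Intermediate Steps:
o = 6 (o = -8 + 14 = 6)
S = 30936961/34790235 (S = 7007*(1/12414) - 7282*(-1/22420) = 7007/12414 + 3641/11210 = 30936961/34790235 ≈ 0.88924)
J = -38
F = -18 (F = -3*6 = -18)
S - r(J, F) = 30936961/34790235 - (6 - 18)**2 = 30936961/34790235 - 1*(-12)**2 = 30936961/34790235 - 1*144 = 30936961/34790235 - 144 = -4978856879/34790235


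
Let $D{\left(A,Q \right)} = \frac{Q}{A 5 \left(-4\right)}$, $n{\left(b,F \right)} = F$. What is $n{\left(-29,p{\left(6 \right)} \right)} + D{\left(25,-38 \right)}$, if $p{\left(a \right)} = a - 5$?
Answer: $\frac{269}{250} \approx 1.076$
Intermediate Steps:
$p{\left(a \right)} = -5 + a$ ($p{\left(a \right)} = a - 5 = -5 + a$)
$D{\left(A,Q \right)} = - \frac{Q}{20 A}$ ($D{\left(A,Q \right)} = \frac{Q}{5 A \left(-4\right)} = \frac{Q}{\left(-20\right) A} = Q \left(- \frac{1}{20 A}\right) = - \frac{Q}{20 A}$)
$n{\left(-29,p{\left(6 \right)} \right)} + D{\left(25,-38 \right)} = \left(-5 + 6\right) - - \frac{19}{10 \cdot 25} = 1 - \left(- \frac{19}{10}\right) \frac{1}{25} = 1 + \frac{19}{250} = \frac{269}{250}$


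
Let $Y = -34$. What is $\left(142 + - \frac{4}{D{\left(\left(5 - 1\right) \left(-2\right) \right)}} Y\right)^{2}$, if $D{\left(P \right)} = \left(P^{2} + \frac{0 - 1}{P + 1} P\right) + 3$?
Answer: $\frac{4410819396}{212521} \approx 20755.0$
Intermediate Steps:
$D{\left(P \right)} = 3 + P^{2} - \frac{P}{1 + P}$ ($D{\left(P \right)} = \left(P^{2} + - \frac{1}{1 + P} P\right) + 3 = \left(P^{2} - \frac{P}{1 + P}\right) + 3 = 3 + P^{2} - \frac{P}{1 + P}$)
$\left(142 + - \frac{4}{D{\left(\left(5 - 1\right) \left(-2\right) \right)}} Y\right)^{2} = \left(142 + - \frac{4}{\frac{1}{1 + \left(5 - 1\right) \left(-2\right)} \left(3 + \left(\left(5 - 1\right) \left(-2\right)\right)^{2} + \left(\left(5 - 1\right) \left(-2\right)\right)^{3} + 2 \left(5 - 1\right) \left(-2\right)\right)} \left(-34\right)\right)^{2} = \left(142 + - \frac{4}{\frac{1}{1 + 4 \left(-2\right)} \left(3 + \left(4 \left(-2\right)\right)^{2} + \left(4 \left(-2\right)\right)^{3} + 2 \cdot 4 \left(-2\right)\right)} \left(-34\right)\right)^{2} = \left(142 + - \frac{4}{\frac{1}{1 - 8} \left(3 + \left(-8\right)^{2} + \left(-8\right)^{3} + 2 \left(-8\right)\right)} \left(-34\right)\right)^{2} = \left(142 + - \frac{4}{\frac{1}{-7} \left(3 + 64 - 512 - 16\right)} \left(-34\right)\right)^{2} = \left(142 + - \frac{4}{\left(- \frac{1}{7}\right) \left(-461\right)} \left(-34\right)\right)^{2} = \left(142 + - \frac{4}{\frac{461}{7}} \left(-34\right)\right)^{2} = \left(142 + \left(-4\right) \frac{7}{461} \left(-34\right)\right)^{2} = \left(142 - - \frac{952}{461}\right)^{2} = \left(142 + \frac{952}{461}\right)^{2} = \left(\frac{66414}{461}\right)^{2} = \frac{4410819396}{212521}$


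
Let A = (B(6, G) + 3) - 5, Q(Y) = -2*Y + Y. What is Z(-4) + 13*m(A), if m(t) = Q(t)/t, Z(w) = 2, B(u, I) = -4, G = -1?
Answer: -11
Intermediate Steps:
Q(Y) = -Y
A = -6 (A = (-4 + 3) - 5 = -1 - 5 = -6)
m(t) = -1 (m(t) = (-t)/t = -1)
Z(-4) + 13*m(A) = 2 + 13*(-1) = 2 - 13 = -11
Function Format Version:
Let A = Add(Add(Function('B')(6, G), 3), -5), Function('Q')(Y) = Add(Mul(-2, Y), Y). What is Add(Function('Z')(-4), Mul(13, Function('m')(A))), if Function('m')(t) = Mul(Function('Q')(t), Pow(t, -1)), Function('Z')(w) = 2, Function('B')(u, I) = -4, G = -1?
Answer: -11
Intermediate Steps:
Function('Q')(Y) = Mul(-1, Y)
A = -6 (A = Add(Add(-4, 3), -5) = Add(-1, -5) = -6)
Function('m')(t) = -1 (Function('m')(t) = Mul(Mul(-1, t), Pow(t, -1)) = -1)
Add(Function('Z')(-4), Mul(13, Function('m')(A))) = Add(2, Mul(13, -1)) = Add(2, -13) = -11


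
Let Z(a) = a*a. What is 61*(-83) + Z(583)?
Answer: 334826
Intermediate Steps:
Z(a) = a**2
61*(-83) + Z(583) = 61*(-83) + 583**2 = -5063 + 339889 = 334826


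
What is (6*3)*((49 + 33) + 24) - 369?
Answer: 1539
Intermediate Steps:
(6*3)*((49 + 33) + 24) - 369 = 18*(82 + 24) - 369 = 18*106 - 369 = 1908 - 369 = 1539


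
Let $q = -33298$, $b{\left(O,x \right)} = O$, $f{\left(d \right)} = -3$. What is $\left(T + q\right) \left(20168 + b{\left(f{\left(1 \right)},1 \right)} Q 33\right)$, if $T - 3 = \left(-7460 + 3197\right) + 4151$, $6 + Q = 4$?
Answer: $-680366962$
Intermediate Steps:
$Q = -2$ ($Q = -6 + 4 = -2$)
$T = -109$ ($T = 3 + \left(\left(-7460 + 3197\right) + 4151\right) = 3 + \left(-4263 + 4151\right) = 3 - 112 = -109$)
$\left(T + q\right) \left(20168 + b{\left(f{\left(1 \right)},1 \right)} Q 33\right) = \left(-109 - 33298\right) \left(20168 + \left(-3\right) \left(-2\right) 33\right) = - 33407 \left(20168 + 6 \cdot 33\right) = - 33407 \left(20168 + 198\right) = \left(-33407\right) 20366 = -680366962$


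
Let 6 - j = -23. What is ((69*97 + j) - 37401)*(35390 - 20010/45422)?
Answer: -24657702771515/22711 ≈ -1.0857e+9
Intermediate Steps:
j = 29 (j = 6 - 1*(-23) = 6 + 23 = 29)
((69*97 + j) - 37401)*(35390 - 20010/45422) = ((69*97 + 29) - 37401)*(35390 - 20010/45422) = ((6693 + 29) - 37401)*(35390 - 20010*1/45422) = (6722 - 37401)*(35390 - 10005/22711) = -30679*803732285/22711 = -24657702771515/22711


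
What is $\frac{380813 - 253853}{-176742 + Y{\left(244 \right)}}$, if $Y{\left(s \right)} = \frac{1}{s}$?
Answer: $- \frac{30978240}{43125047} \approx -0.71834$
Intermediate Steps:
$\frac{380813 - 253853}{-176742 + Y{\left(244 \right)}} = \frac{380813 - 253853}{-176742 + \frac{1}{244}} = \frac{126960}{-176742 + \frac{1}{244}} = \frac{126960}{- \frac{43125047}{244}} = 126960 \left(- \frac{244}{43125047}\right) = - \frac{30978240}{43125047}$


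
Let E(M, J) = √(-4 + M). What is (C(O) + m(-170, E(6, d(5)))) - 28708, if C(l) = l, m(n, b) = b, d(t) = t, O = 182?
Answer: -28526 + √2 ≈ -28525.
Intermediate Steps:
(C(O) + m(-170, E(6, d(5)))) - 28708 = (182 + √(-4 + 6)) - 28708 = (182 + √2) - 28708 = -28526 + √2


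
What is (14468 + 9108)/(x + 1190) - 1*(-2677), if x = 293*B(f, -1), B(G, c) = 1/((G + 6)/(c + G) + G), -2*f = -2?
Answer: 229229/85 ≈ 2696.8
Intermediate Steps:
f = 1 (f = -½*(-2) = 1)
B(G, c) = 1/(G + (6 + G)/(G + c)) (B(G, c) = 1/((6 + G)/(G + c) + G) = 1/(G + (6 + G)/(G + c)))
x = 0 (x = 293*((1 - 1)/(6 + 1 + 1² + 1*(-1))) = 293*(0/(6 + 1 + 1 - 1)) = 293*(0/7) = 293*((⅐)*0) = 293*0 = 0)
(14468 + 9108)/(x + 1190) - 1*(-2677) = (14468 + 9108)/(0 + 1190) - 1*(-2677) = 23576/1190 + 2677 = 23576*(1/1190) + 2677 = 1684/85 + 2677 = 229229/85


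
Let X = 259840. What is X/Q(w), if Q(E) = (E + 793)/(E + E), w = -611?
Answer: -1744640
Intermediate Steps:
Q(E) = (793 + E)/(2*E) (Q(E) = (793 + E)/((2*E)) = (793 + E)*(1/(2*E)) = (793 + E)/(2*E))
X/Q(w) = 259840/(((1/2)*(793 - 611)/(-611))) = 259840/(((1/2)*(-1/611)*182)) = 259840/(-7/47) = 259840*(-47/7) = -1744640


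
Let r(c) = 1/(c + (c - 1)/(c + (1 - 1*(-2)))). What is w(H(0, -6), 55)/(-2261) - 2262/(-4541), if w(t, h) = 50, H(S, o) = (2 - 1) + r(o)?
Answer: 257228/540379 ≈ 0.47601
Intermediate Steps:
r(c) = 1/(c + (-1 + c)/(3 + c)) (r(c) = 1/(c + (-1 + c)/(c + (1 + 2))) = 1/(c + (-1 + c)/(c + 3)) = 1/(c + (-1 + c)/(3 + c)))
H(S, o) = 1 + (3 + o)/(-1 + o**2 + 4*o) (H(S, o) = (2 - 1) + (3 + o)/(-1 + o**2 + 4*o) = 1 + (3 + o)/(-1 + o**2 + 4*o))
w(H(0, -6), 55)/(-2261) - 2262/(-4541) = 50/(-2261) - 2262/(-4541) = 50*(-1/2261) - 2262*(-1/4541) = -50/2261 + 2262/4541 = 257228/540379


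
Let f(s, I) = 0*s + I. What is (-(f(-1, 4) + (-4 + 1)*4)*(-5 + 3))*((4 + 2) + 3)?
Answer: -144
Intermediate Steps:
f(s, I) = I (f(s, I) = 0 + I = I)
(-(f(-1, 4) + (-4 + 1)*4)*(-5 + 3))*((4 + 2) + 3) = (-(4 + (-4 + 1)*4)*(-5 + 3))*((4 + 2) + 3) = (-(4 - 3*4)*(-2))*(6 + 3) = -(4 - 12)*(-2)*9 = -(-8)*(-2)*9 = -1*16*9 = -16*9 = -144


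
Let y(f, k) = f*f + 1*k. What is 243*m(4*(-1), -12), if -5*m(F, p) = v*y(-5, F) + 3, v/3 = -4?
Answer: 60507/5 ≈ 12101.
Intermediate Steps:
v = -12 (v = 3*(-4) = -12)
y(f, k) = k + f² (y(f, k) = f² + k = k + f²)
m(F, p) = 297/5 + 12*F/5 (m(F, p) = -(-12*(F + (-5)²) + 3)/5 = -(-12*(F + 25) + 3)/5 = -(-12*(25 + F) + 3)/5 = -((-300 - 12*F) + 3)/5 = -(-297 - 12*F)/5 = 297/5 + 12*F/5)
243*m(4*(-1), -12) = 243*(297/5 + 12*(4*(-1))/5) = 243*(297/5 + (12/5)*(-4)) = 243*(297/5 - 48/5) = 243*(249/5) = 60507/5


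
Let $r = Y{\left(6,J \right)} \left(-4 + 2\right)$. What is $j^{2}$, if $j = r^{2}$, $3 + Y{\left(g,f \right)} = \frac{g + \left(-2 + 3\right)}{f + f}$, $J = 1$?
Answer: $1$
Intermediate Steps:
$Y{\left(g,f \right)} = -3 + \frac{1 + g}{2 f}$ ($Y{\left(g,f \right)} = -3 + \frac{g + \left(-2 + 3\right)}{f + f} = -3 + \frac{g + 1}{2 f} = -3 + \left(1 + g\right) \frac{1}{2 f} = -3 + \frac{1 + g}{2 f}$)
$r = -1$ ($r = \frac{1 + 6 - 6}{2 \cdot 1} \left(-4 + 2\right) = \frac{1}{2} \cdot 1 \left(1 + 6 - 6\right) \left(-2\right) = \frac{1}{2} \cdot 1 \cdot 1 \left(-2\right) = \frac{1}{2} \left(-2\right) = -1$)
$j = 1$ ($j = \left(-1\right)^{2} = 1$)
$j^{2} = 1^{2} = 1$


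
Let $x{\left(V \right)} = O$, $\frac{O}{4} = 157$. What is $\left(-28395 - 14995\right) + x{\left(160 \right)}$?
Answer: $-42762$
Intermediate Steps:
$O = 628$ ($O = 4 \cdot 157 = 628$)
$x{\left(V \right)} = 628$
$\left(-28395 - 14995\right) + x{\left(160 \right)} = \left(-28395 - 14995\right) + 628 = -43390 + 628 = -42762$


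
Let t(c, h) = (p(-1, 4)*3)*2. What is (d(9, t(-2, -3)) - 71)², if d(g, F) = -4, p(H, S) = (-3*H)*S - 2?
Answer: 5625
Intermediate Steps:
p(H, S) = -2 - 3*H*S (p(H, S) = -3*H*S - 2 = -2 - 3*H*S)
t(c, h) = 60 (t(c, h) = ((-2 - 3*(-1)*4)*3)*2 = ((-2 + 12)*3)*2 = (10*3)*2 = 30*2 = 60)
(d(9, t(-2, -3)) - 71)² = (-4 - 71)² = (-75)² = 5625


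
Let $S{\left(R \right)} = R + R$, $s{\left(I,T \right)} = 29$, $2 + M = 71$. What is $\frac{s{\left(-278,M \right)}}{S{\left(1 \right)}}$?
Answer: $\frac{29}{2} \approx 14.5$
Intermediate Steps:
$M = 69$ ($M = -2 + 71 = 69$)
$S{\left(R \right)} = 2 R$
$\frac{s{\left(-278,M \right)}}{S{\left(1 \right)}} = \frac{29}{2 \cdot 1} = \frac{29}{2}$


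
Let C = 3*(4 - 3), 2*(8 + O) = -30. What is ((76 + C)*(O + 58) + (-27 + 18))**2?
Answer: 7595536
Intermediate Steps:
O = -23 (O = -8 + (1/2)*(-30) = -8 - 15 = -23)
C = 3 (C = 3*1 = 3)
((76 + C)*(O + 58) + (-27 + 18))**2 = ((76 + 3)*(-23 + 58) + (-27 + 18))**2 = (79*35 - 9)**2 = (2765 - 9)**2 = 2756**2 = 7595536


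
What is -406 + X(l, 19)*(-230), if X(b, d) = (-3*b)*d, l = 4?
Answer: 52034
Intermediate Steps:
X(b, d) = -3*b*d
-406 + X(l, 19)*(-230) = -406 - 3*4*19*(-230) = -406 - 228*(-230) = -406 + 52440 = 52034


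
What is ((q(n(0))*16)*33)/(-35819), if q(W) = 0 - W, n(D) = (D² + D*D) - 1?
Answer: -528/35819 ≈ -0.014741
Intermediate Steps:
n(D) = -1 + 2*D² (n(D) = (D² + D²) - 1 = 2*D² - 1 = -1 + 2*D²)
q(W) = -W
((q(n(0))*16)*33)/(-35819) = ((-(-1 + 2*0²)*16)*33)/(-35819) = ((-(-1 + 2*0)*16)*33)*(-1/35819) = ((-(-1 + 0)*16)*33)*(-1/35819) = ((-1*(-1)*16)*33)*(-1/35819) = ((1*16)*33)*(-1/35819) = (16*33)*(-1/35819) = 528*(-1/35819) = -528/35819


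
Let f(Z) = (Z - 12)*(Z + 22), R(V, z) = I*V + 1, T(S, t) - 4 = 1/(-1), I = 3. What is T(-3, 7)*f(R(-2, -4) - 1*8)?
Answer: -675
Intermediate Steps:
T(S, t) = 3 (T(S, t) = 4 + 1/(-1) = 4 + 1*(-1) = 4 - 1 = 3)
R(V, z) = 1 + 3*V (R(V, z) = 3*V + 1 = 1 + 3*V)
f(Z) = (-12 + Z)*(22 + Z)
T(-3, 7)*f(R(-2, -4) - 1*8) = 3*(-264 + ((1 + 3*(-2)) - 1*8)**2 + 10*((1 + 3*(-2)) - 1*8)) = 3*(-264 + ((1 - 6) - 8)**2 + 10*((1 - 6) - 8)) = 3*(-264 + (-5 - 8)**2 + 10*(-5 - 8)) = 3*(-264 + (-13)**2 + 10*(-13)) = 3*(-264 + 169 - 130) = 3*(-225) = -675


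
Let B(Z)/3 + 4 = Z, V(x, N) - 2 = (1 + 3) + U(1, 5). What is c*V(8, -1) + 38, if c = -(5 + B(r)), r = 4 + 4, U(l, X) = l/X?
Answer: -337/5 ≈ -67.400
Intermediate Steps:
r = 8
V(x, N) = 31/5 (V(x, N) = 2 + ((1 + 3) + 1/5) = 2 + (4 + 1*(⅕)) = 2 + (4 + ⅕) = 2 + 21/5 = 31/5)
B(Z) = -12 + 3*Z
c = -17 (c = -(5 + (-12 + 3*8)) = -(5 + (-12 + 24)) = -(5 + 12) = -1*17 = -17)
c*V(8, -1) + 38 = -17*31/5 + 38 = -527/5 + 38 = -337/5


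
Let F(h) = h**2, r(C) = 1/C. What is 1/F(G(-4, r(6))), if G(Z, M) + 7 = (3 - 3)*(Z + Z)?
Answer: 1/49 ≈ 0.020408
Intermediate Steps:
G(Z, M) = -7 (G(Z, M) = -7 + (3 - 3)*(Z + Z) = -7 + 0*(2*Z) = -7 + 0 = -7)
1/F(G(-4, r(6))) = 1/((-7)**2) = 1/49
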